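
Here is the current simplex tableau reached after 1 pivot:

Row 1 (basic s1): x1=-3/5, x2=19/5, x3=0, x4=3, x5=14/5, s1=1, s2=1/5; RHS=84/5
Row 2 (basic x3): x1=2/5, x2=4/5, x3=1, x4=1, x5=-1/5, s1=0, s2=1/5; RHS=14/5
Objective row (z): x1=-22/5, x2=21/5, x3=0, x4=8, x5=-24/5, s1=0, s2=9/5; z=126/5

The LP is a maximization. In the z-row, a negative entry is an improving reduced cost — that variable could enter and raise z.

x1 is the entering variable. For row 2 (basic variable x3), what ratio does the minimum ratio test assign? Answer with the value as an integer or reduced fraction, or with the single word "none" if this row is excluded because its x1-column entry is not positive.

7

Ratio = RHS / (x1 entry) = (14/5) / (2/5) = 7.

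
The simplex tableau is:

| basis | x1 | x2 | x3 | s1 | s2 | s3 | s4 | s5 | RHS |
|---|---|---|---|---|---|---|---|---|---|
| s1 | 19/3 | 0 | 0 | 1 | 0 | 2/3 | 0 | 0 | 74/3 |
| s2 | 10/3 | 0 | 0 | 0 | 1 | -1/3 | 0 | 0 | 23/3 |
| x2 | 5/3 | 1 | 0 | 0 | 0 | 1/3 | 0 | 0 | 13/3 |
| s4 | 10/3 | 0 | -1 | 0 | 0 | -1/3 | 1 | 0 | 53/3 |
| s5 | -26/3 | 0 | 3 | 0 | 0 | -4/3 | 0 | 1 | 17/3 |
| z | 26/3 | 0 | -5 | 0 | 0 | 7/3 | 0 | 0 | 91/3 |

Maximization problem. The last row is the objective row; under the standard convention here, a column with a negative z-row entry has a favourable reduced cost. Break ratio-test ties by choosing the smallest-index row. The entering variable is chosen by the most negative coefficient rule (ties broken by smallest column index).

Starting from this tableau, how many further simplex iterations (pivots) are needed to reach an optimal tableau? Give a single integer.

3

pivot: x3 in, s5 out → z = 358/9
pivot: x1 in, s2 out → z = 796/15
pivot: s3 in, x2 out → z = 803/15
No improving column remains; optimal.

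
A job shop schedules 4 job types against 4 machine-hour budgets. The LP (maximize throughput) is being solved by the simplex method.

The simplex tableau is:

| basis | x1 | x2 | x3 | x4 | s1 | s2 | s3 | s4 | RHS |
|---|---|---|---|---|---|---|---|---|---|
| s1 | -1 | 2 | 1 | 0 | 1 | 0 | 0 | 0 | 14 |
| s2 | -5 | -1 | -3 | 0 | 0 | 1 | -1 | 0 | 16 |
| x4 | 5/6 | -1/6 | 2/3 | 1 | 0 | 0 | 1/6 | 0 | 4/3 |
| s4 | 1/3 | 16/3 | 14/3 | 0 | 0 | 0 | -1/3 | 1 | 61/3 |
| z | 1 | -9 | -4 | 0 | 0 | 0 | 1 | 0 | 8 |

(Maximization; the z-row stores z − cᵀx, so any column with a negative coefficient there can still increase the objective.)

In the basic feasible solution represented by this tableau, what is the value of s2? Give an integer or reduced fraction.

s2 is basic (row 2); its value is the RHS of that row: 16.

16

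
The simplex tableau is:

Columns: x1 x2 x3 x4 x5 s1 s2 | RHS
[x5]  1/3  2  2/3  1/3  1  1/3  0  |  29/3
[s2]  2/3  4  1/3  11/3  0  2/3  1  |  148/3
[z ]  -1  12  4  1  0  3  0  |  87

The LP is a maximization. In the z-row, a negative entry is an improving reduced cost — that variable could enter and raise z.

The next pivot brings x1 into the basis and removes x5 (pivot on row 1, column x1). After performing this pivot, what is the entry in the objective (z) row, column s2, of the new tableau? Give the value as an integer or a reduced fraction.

0

Pivot element is row 1, column x1: 1/3.
Normalize row 1: new (row 1, s2) = 0/(1/3) = 0.
z-row ← z-row − (-1)·(new row 1): 0 − (-1)·0 = 0.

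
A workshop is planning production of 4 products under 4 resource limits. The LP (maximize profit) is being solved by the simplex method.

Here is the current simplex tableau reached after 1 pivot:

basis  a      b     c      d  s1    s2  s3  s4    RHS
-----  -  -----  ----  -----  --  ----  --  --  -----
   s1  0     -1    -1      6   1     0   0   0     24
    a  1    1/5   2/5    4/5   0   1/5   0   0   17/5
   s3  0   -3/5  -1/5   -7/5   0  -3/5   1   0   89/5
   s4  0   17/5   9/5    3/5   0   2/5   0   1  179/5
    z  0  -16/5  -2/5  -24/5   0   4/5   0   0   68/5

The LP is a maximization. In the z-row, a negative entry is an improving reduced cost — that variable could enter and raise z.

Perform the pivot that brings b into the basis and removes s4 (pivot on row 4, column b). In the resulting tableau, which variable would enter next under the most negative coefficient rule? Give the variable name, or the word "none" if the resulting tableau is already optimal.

Pivot element 17/5. New z-row = old z-row − (-16/5)·(row 4/(17/5)).
Updated z-row coefficients: a: 0, b: 0, c: 22/17, d: -72/17, s1: 0, s2: 20/17, s3: 0, s4: 16/17.
The most negative is -72/17 in column d, so d would enter next.

d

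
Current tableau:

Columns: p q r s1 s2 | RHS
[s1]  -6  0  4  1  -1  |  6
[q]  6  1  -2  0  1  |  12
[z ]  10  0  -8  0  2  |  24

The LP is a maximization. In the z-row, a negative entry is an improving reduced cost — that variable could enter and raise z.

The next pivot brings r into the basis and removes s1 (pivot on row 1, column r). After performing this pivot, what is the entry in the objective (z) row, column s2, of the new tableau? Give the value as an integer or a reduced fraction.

Pivot element is row 1, column r: 4.
Normalize row 1: new (row 1, s2) = (-1)/4 = -1/4.
z-row ← z-row − (-8)·(new row 1): 2 − (-8)·(-1/4) = 0.

0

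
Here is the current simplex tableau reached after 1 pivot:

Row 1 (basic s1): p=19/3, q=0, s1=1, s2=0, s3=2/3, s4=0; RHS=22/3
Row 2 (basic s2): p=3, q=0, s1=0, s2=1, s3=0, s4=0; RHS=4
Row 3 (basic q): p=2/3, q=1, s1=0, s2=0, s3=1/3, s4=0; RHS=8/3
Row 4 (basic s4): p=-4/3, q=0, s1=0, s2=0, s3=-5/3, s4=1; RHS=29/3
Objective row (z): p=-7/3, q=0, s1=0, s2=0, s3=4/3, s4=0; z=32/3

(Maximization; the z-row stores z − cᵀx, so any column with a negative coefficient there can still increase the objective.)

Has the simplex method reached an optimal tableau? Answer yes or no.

Column p has objective-row coefficient -7/3, which is negative; an improving pivot exists, so not yet optimal.

no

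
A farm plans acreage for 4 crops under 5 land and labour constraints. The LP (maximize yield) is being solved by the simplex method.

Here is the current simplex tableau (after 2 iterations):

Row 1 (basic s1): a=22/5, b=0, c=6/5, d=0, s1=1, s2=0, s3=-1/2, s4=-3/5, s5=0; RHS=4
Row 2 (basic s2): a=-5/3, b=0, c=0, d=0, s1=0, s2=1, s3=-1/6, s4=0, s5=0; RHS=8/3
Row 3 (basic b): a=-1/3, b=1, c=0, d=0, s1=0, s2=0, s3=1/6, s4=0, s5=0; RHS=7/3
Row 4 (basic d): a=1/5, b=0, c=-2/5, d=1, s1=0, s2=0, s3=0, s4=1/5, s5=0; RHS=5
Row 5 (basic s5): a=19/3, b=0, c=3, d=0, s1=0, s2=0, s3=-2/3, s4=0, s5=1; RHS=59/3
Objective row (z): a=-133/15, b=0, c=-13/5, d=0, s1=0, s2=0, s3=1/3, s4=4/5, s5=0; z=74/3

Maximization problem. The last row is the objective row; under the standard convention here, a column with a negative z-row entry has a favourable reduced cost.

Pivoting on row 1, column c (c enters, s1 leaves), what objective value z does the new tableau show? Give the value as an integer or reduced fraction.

100/3

Minimum ratio for c: 4/(6/5) = 10/3.
z changes by −(z-row coeff of c)·ratio = −(-13/5)·(10/3) = 26/3.
New z = 74/3 + (26/3) = 100/3.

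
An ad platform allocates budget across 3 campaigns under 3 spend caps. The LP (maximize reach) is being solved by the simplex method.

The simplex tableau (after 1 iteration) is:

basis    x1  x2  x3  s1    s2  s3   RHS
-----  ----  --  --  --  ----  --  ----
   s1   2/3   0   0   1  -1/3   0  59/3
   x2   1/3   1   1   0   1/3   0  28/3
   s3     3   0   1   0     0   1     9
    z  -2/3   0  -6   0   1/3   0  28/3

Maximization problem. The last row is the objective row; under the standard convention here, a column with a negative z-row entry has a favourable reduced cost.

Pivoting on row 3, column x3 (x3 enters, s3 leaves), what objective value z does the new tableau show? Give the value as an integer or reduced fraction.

Minimum ratio for x3: 9/1 = 9.
z changes by −(z-row coeff of x3)·ratio = −(-6)·9 = 54.
New z = 28/3 + 54 = 190/3.

190/3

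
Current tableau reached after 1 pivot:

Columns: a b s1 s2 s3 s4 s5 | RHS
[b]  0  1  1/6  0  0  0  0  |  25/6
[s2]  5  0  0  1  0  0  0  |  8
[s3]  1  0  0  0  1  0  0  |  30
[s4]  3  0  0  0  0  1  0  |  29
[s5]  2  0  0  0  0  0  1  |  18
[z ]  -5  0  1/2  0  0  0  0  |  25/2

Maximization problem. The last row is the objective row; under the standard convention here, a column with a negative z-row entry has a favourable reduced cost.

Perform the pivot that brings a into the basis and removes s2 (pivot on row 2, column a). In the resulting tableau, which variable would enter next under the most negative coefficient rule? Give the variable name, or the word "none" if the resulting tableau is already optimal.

Pivot element 5. New z-row = old z-row − (-5)·(row 2/5).
Updated z-row coefficients: a: 0, b: 0, s1: 1/2, s2: 1, s3: 0, s4: 0, s5: 0.
No coefficient is strictly negative; the tableau after this pivot is optimal.

none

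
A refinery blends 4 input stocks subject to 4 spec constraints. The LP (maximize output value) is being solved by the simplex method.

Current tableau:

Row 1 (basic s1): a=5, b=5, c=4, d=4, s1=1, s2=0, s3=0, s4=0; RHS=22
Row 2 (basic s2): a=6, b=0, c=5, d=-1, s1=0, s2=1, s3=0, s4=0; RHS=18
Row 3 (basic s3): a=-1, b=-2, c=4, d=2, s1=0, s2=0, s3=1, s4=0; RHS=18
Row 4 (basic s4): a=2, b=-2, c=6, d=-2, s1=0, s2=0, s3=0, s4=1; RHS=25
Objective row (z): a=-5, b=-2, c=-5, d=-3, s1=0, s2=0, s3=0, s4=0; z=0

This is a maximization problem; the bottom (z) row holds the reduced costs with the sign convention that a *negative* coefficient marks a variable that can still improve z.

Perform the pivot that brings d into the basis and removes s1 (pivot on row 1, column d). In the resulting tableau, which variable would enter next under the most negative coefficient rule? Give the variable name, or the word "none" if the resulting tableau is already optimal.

c

Pivot element 4. New z-row = old z-row − (-3)·(row 1/4).
Updated z-row coefficients: a: -5/4, b: 7/4, c: -2, d: 0, s1: 3/4, s2: 0, s3: 0, s4: 0.
The most negative is -2 in column c, so c would enter next.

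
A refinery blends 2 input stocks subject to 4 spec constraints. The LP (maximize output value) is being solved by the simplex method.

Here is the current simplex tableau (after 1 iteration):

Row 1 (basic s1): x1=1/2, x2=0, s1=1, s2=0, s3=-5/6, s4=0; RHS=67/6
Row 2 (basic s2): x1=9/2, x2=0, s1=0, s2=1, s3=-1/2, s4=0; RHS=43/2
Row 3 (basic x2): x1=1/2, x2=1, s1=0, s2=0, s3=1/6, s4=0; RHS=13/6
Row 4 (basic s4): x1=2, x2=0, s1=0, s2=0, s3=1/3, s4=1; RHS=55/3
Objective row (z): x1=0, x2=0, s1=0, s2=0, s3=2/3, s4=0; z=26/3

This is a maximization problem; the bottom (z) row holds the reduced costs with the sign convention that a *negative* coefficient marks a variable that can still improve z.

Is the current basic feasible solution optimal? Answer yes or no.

No objective-row coefficient is strictly negative, so no entering variable exists; the tableau is optimal.

yes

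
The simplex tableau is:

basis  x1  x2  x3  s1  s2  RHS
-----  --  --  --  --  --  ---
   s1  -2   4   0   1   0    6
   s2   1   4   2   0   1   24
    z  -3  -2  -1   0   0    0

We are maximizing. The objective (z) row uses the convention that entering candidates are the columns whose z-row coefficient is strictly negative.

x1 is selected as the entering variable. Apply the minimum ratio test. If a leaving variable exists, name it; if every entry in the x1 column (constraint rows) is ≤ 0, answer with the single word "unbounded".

Ratios: row 1 (s1): entry -2 ≤ 0, skip; row 2 (s2): 24/1 = 24.
Minimum ratio is in the s2 row, so s2 leaves.

s2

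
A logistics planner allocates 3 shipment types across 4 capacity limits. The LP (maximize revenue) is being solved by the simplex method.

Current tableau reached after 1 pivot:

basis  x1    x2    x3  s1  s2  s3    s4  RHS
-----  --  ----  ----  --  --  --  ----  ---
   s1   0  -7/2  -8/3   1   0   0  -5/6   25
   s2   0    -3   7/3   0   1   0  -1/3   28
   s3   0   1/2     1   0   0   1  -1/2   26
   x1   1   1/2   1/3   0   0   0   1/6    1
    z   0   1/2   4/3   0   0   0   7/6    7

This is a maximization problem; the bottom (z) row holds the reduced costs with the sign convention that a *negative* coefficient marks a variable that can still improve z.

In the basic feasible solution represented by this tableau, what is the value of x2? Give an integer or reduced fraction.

x2 is nonbasic (not in the basis column), so its value in the current BFS is 0.

0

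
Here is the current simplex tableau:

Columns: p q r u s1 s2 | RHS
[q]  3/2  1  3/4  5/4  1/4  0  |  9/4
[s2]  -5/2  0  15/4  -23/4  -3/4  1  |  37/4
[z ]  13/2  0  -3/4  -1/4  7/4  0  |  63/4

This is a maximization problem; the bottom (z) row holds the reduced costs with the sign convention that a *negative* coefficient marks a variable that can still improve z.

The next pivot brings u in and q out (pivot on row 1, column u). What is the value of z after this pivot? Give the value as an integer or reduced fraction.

Minimum ratio for u: (9/4)/(5/4) = 9/5.
z changes by −(z-row coeff of u)·ratio = −(-1/4)·(9/5) = 9/20.
New z = 63/4 + (9/20) = 81/5.

81/5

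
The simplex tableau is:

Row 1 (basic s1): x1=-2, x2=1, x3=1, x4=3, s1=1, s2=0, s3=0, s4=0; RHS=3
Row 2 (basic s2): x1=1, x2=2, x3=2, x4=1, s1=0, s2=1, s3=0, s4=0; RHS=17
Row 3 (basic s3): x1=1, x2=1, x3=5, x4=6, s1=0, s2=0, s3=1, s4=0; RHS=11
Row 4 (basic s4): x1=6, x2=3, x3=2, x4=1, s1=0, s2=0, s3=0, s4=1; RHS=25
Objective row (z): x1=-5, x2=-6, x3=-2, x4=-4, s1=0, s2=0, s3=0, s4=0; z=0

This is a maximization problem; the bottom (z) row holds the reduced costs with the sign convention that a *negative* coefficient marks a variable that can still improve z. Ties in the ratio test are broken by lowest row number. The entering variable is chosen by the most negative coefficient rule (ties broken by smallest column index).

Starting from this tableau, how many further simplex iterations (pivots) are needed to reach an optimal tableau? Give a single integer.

2

pivot: x2 in, s1 out → z = 18
pivot: x1 in, s4 out → z = 122/3
No improving column remains; optimal.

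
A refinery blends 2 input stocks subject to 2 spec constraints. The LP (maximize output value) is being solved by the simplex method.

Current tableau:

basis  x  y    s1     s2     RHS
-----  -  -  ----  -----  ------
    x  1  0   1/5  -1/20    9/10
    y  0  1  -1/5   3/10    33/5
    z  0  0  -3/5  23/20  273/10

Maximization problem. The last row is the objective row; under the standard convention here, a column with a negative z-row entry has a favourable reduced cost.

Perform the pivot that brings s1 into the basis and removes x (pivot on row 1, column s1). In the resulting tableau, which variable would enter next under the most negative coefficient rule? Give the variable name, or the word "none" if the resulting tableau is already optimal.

Pivot element 1/5. New z-row = old z-row − (-3/5)·(row 1/(1/5)).
Updated z-row coefficients: x: 3, y: 0, s1: 0, s2: 1.
No coefficient is strictly negative; the tableau after this pivot is optimal.

none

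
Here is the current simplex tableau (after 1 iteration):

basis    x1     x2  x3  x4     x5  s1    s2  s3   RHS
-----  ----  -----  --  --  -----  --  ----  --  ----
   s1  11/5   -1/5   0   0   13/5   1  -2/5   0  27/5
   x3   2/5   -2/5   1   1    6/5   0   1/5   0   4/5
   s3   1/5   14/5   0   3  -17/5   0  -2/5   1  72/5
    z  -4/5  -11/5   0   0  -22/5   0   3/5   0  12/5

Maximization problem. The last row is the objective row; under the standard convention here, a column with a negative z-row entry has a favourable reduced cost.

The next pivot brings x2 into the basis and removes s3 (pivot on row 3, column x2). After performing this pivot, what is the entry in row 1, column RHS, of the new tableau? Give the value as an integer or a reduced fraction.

45/7

Pivot element is row 3, column x2: 14/5.
Normalize row 3: new (row 3, RHS) = (72/5)/(14/5) = 36/7.
row 1 ← row 1 − (-1/5)·(new row 3): 27/5 − (-1/5)·(36/7) = 45/7.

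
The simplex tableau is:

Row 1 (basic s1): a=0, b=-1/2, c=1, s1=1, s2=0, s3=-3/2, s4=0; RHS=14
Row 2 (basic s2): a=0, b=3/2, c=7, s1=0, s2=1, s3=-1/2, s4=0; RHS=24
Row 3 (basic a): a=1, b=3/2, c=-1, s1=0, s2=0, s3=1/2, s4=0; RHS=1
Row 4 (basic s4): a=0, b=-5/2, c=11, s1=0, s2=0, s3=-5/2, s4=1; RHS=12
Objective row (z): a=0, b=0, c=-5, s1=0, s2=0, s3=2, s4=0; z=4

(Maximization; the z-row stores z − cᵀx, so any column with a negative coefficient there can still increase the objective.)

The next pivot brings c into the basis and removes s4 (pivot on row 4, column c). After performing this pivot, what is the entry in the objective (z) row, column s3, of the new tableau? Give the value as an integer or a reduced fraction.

19/22

Pivot element is row 4, column c: 11.
Normalize row 4: new (row 4, s3) = (-5/2)/11 = -5/22.
z-row ← z-row − (-5)·(new row 4): 2 − (-5)·(-5/22) = 19/22.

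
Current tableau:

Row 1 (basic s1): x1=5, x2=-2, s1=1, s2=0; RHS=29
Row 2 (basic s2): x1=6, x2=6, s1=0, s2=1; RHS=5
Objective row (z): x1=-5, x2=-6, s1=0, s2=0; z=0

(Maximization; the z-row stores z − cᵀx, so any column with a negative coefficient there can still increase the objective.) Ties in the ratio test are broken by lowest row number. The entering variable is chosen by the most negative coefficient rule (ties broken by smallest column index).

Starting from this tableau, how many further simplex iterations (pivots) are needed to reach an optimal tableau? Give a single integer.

pivot: x2 in, s2 out → z = 5
No improving column remains; optimal.

1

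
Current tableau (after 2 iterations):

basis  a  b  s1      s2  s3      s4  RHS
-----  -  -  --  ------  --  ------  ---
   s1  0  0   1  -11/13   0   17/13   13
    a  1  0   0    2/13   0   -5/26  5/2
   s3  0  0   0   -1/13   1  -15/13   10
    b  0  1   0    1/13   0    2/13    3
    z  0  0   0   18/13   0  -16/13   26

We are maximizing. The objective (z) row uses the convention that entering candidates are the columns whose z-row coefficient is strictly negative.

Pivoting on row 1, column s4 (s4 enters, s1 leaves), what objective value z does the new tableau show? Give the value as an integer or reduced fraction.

650/17

Minimum ratio for s4: 13/(17/13) = 169/17.
z changes by −(z-row coeff of s4)·ratio = −(-16/13)·(169/17) = 208/17.
New z = 26 + (208/17) = 650/17.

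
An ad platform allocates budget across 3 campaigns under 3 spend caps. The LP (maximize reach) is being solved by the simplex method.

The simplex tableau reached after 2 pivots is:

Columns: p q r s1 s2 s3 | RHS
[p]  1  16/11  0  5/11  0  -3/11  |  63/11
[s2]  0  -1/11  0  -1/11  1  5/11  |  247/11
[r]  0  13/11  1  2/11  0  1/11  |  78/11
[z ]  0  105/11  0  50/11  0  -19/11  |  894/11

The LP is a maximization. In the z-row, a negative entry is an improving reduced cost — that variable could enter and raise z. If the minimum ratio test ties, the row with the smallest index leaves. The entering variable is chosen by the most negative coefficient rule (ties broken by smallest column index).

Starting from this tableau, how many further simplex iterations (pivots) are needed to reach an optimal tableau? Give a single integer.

pivot: s3 in, s2 out → z = 833/5
No improving column remains; optimal.

1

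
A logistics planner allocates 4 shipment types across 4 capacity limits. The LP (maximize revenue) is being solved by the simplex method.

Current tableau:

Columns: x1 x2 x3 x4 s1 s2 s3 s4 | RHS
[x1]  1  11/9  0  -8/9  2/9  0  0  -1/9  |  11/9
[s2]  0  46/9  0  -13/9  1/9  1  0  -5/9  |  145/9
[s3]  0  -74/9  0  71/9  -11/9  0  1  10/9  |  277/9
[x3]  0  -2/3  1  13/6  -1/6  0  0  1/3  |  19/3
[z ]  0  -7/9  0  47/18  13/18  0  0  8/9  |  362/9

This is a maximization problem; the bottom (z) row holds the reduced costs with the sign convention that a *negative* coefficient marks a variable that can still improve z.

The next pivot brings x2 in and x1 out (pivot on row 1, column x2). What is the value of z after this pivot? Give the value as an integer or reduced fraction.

Minimum ratio for x2: (11/9)/(11/9) = 1.
z changes by −(z-row coeff of x2)·ratio = −(-7/9)·1 = 7/9.
New z = 362/9 + (7/9) = 41.

41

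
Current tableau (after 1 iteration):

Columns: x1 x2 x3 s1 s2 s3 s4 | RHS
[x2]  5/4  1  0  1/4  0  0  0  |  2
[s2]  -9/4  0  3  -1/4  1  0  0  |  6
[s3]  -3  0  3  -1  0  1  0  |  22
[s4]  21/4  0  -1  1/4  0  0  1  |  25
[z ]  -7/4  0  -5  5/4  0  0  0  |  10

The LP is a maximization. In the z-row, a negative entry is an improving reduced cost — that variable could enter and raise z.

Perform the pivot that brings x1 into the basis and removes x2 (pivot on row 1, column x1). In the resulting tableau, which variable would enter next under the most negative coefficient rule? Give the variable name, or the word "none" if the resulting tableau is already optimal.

Pivot element 5/4. New z-row = old z-row − (-7/4)·(row 1/(5/4)).
Updated z-row coefficients: x1: 0, x2: 7/5, x3: -5, s1: 8/5, s2: 0, s3: 0, s4: 0.
The most negative is -5 in column x3, so x3 would enter next.

x3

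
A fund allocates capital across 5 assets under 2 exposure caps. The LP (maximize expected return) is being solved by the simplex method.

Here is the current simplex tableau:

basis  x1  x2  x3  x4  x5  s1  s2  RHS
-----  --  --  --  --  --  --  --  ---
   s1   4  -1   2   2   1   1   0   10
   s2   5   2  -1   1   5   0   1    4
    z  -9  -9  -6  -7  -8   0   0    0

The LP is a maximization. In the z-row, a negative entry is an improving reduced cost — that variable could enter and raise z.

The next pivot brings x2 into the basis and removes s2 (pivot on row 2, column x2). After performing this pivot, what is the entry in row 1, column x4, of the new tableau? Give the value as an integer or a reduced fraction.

Pivot element is row 2, column x2: 2.
Normalize row 2: new (row 2, x4) = 1/2 = 1/2.
row 1 ← row 1 − (-1)·(new row 2): 2 − (-1)·(1/2) = 5/2.

5/2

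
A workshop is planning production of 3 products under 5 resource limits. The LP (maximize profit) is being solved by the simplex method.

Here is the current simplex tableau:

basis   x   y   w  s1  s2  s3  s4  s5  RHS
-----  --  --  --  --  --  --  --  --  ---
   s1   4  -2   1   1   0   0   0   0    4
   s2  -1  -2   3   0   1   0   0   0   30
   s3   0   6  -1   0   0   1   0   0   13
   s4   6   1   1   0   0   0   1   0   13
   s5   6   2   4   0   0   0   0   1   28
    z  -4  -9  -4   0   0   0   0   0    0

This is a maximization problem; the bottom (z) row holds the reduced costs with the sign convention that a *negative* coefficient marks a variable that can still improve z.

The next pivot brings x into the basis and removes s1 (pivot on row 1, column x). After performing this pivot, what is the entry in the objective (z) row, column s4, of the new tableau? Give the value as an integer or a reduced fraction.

Pivot element is row 1, column x: 4.
Normalize row 1: new (row 1, s4) = 0/4 = 0.
z-row ← z-row − (-4)·(new row 1): 0 − (-4)·0 = 0.

0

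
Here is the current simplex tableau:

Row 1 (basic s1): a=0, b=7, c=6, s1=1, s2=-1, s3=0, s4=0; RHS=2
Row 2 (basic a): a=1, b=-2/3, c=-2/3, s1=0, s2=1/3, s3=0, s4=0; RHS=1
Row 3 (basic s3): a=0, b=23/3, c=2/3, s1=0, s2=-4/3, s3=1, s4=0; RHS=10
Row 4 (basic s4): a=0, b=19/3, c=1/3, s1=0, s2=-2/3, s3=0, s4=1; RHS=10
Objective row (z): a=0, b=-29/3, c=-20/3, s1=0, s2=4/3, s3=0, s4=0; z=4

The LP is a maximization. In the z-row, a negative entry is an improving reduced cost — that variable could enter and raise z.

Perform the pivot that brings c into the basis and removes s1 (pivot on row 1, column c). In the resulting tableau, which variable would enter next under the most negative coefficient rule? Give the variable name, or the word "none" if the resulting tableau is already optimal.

Pivot element 6. New z-row = old z-row − (-20/3)·(row 1/6).
Updated z-row coefficients: a: 0, b: -17/9, c: 0, s1: 10/9, s2: 2/9, s3: 0, s4: 0.
The most negative is -17/9 in column b, so b would enter next.

b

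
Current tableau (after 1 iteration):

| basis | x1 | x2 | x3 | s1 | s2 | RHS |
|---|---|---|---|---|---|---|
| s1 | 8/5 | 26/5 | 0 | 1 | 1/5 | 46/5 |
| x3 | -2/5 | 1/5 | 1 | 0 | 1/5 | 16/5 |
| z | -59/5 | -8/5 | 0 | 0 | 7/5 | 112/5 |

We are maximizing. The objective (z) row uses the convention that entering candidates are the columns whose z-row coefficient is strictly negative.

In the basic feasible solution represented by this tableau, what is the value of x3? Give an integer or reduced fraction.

x3 is basic (row 2); its value is the RHS of that row: 16/5.

16/5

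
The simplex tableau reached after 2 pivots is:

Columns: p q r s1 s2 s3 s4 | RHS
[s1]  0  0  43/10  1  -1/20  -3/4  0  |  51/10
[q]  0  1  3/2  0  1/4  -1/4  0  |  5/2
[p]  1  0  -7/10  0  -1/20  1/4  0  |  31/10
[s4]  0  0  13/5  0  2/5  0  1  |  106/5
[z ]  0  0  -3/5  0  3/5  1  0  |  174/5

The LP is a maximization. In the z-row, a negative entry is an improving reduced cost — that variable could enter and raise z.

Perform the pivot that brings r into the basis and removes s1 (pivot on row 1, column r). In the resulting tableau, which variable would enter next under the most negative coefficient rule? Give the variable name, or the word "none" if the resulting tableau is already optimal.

none

Pivot element 43/10. New z-row = old z-row − (-3/5)·(row 1/(43/10)).
Updated z-row coefficients: p: 0, q: 0, r: 0, s1: 6/43, s2: 51/86, s3: 77/86, s4: 0.
No coefficient is strictly negative; the tableau after this pivot is optimal.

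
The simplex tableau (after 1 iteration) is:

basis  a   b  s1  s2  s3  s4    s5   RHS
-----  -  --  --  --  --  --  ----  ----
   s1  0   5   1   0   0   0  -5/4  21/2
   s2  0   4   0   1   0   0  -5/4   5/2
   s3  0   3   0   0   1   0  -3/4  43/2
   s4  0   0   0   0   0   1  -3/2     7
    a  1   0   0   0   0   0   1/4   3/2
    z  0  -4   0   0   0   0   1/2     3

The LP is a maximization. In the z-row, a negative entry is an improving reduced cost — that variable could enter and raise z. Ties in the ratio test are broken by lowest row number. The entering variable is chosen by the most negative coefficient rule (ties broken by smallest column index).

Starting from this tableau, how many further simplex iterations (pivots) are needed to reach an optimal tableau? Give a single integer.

pivot: b in, s2 out → z = 11/2
pivot: s5 in, a out → z = 10
No improving column remains; optimal.

2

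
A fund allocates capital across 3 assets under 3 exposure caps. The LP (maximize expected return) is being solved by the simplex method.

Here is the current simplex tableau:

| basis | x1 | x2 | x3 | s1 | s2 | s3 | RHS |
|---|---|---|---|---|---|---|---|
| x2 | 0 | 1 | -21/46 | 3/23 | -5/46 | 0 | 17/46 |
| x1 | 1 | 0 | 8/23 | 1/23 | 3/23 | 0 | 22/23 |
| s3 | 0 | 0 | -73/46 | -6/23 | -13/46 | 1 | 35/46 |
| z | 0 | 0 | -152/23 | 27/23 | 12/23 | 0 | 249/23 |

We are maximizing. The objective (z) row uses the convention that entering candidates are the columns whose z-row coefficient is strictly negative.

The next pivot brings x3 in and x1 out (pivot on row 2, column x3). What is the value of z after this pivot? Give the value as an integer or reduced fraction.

Minimum ratio for x3: (22/23)/(8/23) = 11/4.
z changes by −(z-row coeff of x3)·ratio = −(-152/23)·(11/4) = 418/23.
New z = 249/23 + (418/23) = 29.

29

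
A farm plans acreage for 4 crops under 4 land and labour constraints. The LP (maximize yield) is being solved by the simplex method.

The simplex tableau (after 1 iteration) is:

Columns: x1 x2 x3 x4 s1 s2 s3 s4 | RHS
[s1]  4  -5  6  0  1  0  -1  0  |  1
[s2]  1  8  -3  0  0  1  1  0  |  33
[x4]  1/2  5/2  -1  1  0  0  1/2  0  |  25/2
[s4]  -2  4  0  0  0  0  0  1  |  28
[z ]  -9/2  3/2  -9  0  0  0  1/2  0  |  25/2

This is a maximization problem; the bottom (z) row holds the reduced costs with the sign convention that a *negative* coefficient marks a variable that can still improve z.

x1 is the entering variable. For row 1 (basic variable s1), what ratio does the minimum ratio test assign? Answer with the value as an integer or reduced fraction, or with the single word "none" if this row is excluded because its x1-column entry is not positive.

Ratio = RHS / (x1 entry) = 1 / 4 = 1/4.

1/4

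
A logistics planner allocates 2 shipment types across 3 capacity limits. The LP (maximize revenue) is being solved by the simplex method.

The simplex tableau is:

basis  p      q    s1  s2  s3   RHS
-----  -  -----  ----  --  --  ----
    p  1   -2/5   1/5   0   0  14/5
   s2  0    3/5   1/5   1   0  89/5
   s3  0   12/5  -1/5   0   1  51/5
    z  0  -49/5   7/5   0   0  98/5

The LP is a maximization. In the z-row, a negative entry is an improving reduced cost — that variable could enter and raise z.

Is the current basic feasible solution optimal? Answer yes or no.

no

Column q has objective-row coefficient -49/5, which is negative; an improving pivot exists, so not yet optimal.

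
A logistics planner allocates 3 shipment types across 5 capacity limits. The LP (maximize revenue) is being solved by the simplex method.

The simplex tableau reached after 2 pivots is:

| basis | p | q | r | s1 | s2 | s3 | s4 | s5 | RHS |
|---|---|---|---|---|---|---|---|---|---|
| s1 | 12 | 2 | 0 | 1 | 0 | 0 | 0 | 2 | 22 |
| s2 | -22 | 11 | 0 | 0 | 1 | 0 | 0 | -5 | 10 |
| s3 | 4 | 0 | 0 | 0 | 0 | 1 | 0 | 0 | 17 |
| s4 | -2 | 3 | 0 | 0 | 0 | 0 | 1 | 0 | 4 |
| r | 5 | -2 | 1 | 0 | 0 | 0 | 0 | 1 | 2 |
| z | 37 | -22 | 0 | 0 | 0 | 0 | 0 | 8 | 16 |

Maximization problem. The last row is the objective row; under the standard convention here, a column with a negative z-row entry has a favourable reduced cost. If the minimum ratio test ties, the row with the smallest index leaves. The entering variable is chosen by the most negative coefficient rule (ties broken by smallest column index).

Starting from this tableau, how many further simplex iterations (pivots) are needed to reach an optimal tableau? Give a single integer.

2

pivot: q in, s2 out → z = 36
pivot: p in, s4 out → z = 841/22
No improving column remains; optimal.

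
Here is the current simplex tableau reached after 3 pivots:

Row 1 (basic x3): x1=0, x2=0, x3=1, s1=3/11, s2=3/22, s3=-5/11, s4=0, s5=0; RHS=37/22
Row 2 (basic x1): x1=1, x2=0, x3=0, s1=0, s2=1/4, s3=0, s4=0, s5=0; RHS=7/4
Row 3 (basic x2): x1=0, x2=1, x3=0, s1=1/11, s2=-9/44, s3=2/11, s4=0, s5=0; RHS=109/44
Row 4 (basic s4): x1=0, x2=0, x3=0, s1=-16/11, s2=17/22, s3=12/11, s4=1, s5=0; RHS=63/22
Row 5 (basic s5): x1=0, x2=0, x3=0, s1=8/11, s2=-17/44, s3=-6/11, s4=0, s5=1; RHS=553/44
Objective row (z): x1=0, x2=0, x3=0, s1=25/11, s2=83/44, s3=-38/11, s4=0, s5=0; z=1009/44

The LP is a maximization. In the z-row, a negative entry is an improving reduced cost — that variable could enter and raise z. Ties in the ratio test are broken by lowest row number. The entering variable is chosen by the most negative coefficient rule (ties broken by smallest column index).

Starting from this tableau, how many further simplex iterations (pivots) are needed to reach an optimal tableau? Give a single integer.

2

pivot: s3 in, s4 out → z = 32
pivot: s1 in, x2 out → z = 46
No improving column remains; optimal.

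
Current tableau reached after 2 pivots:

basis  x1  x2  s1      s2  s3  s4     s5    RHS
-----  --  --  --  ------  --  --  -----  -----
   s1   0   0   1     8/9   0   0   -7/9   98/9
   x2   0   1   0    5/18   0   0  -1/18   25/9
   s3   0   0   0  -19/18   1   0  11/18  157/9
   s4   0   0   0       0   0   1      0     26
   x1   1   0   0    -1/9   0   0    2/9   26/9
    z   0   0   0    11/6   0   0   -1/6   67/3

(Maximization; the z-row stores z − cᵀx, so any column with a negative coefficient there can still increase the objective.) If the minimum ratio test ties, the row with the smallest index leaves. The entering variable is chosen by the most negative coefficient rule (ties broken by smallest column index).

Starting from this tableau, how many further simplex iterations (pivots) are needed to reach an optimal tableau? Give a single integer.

pivot: s5 in, x1 out → z = 49/2
No improving column remains; optimal.

1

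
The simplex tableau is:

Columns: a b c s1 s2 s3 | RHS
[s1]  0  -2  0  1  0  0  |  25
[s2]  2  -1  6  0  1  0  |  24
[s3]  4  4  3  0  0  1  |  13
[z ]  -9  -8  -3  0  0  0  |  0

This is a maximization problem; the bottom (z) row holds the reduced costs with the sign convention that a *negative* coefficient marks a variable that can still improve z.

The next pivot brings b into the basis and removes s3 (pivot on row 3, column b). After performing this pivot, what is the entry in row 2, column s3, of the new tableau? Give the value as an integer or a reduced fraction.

Pivot element is row 3, column b: 4.
Normalize row 3: new (row 3, s3) = 1/4 = 1/4.
row 2 ← row 2 − (-1)·(new row 3): 0 − (-1)·(1/4) = 1/4.

1/4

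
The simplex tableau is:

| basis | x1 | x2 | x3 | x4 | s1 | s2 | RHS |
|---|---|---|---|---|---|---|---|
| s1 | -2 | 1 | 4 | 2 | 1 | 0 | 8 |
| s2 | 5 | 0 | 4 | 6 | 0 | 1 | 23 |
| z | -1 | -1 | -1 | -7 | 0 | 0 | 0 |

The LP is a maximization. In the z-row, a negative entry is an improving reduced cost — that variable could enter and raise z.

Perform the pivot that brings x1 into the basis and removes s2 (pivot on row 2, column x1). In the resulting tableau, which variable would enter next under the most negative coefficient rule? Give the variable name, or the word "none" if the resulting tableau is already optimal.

x4

Pivot element 5. New z-row = old z-row − (-1)·(row 2/5).
Updated z-row coefficients: x1: 0, x2: -1, x3: -1/5, x4: -29/5, s1: 0, s2: 1/5.
The most negative is -29/5 in column x4, so x4 would enter next.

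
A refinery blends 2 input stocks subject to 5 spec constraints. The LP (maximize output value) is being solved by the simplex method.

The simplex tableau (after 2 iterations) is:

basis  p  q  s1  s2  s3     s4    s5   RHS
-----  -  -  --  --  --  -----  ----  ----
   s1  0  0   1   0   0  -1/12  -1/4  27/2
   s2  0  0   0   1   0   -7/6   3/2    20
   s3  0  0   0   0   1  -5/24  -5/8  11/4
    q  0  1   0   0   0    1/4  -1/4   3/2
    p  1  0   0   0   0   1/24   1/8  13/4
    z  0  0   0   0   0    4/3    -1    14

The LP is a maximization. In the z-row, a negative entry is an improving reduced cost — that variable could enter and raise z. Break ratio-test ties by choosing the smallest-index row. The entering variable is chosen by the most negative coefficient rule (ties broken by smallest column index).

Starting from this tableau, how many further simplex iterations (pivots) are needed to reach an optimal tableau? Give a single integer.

pivot: s5 in, s2 out → z = 82/3
No improving column remains; optimal.

1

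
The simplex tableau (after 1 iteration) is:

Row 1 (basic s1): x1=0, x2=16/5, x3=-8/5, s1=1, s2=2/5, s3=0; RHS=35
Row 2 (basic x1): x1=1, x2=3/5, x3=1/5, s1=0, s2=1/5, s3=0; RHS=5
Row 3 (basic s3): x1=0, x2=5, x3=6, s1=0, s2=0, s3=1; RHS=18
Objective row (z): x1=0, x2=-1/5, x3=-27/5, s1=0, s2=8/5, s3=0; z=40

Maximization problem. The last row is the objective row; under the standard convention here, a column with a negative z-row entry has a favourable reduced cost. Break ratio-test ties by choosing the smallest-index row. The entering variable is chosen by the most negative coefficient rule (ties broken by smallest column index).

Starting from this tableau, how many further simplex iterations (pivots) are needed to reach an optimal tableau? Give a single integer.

pivot: x3 in, s3 out → z = 281/5
No improving column remains; optimal.

1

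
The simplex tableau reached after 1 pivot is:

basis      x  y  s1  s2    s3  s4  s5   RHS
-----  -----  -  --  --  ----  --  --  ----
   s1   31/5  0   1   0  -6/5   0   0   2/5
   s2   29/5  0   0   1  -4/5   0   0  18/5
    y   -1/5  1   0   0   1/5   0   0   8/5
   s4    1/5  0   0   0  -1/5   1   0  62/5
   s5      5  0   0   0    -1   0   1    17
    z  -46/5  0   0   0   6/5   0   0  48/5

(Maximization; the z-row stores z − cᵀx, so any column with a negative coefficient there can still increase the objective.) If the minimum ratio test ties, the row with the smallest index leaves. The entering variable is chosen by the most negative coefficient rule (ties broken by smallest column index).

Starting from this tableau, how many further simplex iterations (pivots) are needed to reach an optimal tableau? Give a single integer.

pivot: x in, s1 out → z = 316/31
pivot: s3 in, s2 out → z = 16
pivot: s1 in, y out → z = 16
No improving column remains; optimal.

3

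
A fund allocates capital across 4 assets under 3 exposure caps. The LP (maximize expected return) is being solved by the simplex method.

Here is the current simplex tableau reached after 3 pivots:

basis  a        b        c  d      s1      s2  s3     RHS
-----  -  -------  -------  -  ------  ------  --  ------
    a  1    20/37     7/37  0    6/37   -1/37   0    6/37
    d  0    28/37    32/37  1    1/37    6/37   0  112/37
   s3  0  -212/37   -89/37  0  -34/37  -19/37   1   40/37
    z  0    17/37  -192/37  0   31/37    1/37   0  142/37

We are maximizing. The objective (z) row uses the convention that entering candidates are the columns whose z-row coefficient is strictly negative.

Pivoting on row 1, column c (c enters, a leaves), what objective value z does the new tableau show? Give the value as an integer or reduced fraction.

Minimum ratio for c: (6/37)/(7/37) = 6/7.
z changes by −(z-row coeff of c)·ratio = −(-192/37)·(6/7) = 1152/259.
New z = 142/37 + (1152/259) = 58/7.

58/7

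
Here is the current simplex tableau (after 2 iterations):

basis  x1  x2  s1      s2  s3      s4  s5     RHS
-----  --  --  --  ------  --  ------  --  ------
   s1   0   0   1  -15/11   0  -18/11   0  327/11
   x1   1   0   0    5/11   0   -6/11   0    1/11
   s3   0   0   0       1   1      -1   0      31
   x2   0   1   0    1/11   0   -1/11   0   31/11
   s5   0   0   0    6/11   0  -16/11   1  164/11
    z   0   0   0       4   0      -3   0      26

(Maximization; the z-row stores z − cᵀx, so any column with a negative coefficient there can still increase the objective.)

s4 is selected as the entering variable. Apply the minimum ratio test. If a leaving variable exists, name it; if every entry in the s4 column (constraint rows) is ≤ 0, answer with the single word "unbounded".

s4-column entries: row 1: -18/11, row 2: -6/11, row 3: -1, row 4: -1/11, row 5: -16/11. All ≤ 0, so s4 can increase without bound; the LP is unbounded in this direction.

unbounded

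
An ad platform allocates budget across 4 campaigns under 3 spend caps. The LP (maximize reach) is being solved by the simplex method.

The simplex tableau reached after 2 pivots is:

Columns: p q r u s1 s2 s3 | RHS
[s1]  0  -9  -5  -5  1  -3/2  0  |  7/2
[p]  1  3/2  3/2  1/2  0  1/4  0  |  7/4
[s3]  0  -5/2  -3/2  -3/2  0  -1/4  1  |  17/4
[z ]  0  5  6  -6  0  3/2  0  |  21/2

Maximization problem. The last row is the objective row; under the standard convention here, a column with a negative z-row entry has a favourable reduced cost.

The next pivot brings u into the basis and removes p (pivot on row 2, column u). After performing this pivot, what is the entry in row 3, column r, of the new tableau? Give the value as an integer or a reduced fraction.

Pivot element is row 2, column u: 1/2.
Normalize row 2: new (row 2, r) = (3/2)/(1/2) = 3.
row 3 ← row 3 − (-3/2)·(new row 2): -3/2 − (-3/2)·3 = 3.

3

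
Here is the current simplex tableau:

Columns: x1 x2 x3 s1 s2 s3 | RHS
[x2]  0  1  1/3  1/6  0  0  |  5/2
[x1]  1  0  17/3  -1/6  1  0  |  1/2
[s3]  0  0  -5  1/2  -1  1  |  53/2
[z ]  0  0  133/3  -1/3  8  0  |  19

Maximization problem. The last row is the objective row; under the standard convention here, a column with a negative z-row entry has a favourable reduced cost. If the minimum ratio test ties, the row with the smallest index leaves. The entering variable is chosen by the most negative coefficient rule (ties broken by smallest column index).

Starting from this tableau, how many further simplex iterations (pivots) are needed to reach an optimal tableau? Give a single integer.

1

pivot: s1 in, x2 out → z = 24
No improving column remains; optimal.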